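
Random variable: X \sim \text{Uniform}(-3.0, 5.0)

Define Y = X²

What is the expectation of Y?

E[X²] = Var(X) + (E[X])² = 5.3333333 + 1 = 6.3333333

6.3333333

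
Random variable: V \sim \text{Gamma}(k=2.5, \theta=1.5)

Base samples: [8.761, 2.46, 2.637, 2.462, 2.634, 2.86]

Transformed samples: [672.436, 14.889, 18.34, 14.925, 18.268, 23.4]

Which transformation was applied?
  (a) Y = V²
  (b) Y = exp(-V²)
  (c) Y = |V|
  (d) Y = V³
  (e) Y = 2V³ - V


Checking option (d) Y = V³:
  V = 8.761 -> Y = 672.436 ✓
  V = 2.46 -> Y = 14.889 ✓
  V = 2.637 -> Y = 18.34 ✓
All samples match this transformation.

(d) V³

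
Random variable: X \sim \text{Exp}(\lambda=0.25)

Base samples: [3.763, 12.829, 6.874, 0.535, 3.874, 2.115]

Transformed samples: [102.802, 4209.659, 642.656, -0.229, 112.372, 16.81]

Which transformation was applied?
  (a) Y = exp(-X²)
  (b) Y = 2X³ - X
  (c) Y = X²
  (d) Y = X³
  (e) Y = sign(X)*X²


Checking option (b) Y = 2X³ - X:
  X = 3.763 -> Y = 102.802 ✓
  X = 12.829 -> Y = 4209.659 ✓
  X = 6.874 -> Y = 642.656 ✓
All samples match this transformation.

(b) 2X³ - X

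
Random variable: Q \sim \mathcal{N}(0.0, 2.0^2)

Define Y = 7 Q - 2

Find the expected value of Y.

For Y = 7Q - 2:
E[Y] = 7 * E[Q] - 2
E[Q] = 0.0 = 0
E[Y] = 7 * 0 - 2 = -2

-2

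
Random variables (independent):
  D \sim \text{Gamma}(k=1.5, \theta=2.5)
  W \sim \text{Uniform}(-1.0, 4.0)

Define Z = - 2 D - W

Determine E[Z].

E[Z] = -2*E[D] - 1*E[W]
E[D] = 3.75
E[W] = 1.5
E[Z] = -2*3.75 - 1*1.5 = -9

-9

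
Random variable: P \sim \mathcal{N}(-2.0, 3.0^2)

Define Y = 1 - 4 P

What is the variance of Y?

For Y = aP + b: Var(Y) = a² * Var(P)
Var(P) = 3.0^2 = 9
Var(Y) = (-4)² * 9 = 16 * 9 = 144

144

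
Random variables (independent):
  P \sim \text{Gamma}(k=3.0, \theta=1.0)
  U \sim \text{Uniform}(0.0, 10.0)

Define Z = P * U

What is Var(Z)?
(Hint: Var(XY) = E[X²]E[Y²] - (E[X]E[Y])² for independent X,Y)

Var(XY) = E[X²]E[Y²] - (E[X]E[Y])²
E[P] = 3, Var(P) = 3
E[U] = 5, Var(U) = 8.3333333
E[P²] = 3 + 3² = 12
E[U²] = 8.3333333 + 5² = 33.333333
Var(Z) = 12*33.333333 - (3*5)²
= 400 - 225 = 175

175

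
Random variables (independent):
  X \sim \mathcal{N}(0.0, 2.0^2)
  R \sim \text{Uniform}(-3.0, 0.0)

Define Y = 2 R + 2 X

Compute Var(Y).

For independent RVs: Var(aX + bY) = a²Var(X) + b²Var(Y)
Var(X) = 4
Var(R) = 0.75
Var(Y) = 2²*4 + 2²*0.75
= 4*4 + 4*0.75 = 19

19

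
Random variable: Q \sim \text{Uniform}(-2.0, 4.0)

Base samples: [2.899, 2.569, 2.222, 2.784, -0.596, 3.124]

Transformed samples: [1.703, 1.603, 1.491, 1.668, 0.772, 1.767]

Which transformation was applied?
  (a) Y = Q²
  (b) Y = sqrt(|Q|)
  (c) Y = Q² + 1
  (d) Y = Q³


Checking option (b) Y = sqrt(|Q|):
  Q = 2.899 -> Y = 1.703 ✓
  Q = 2.569 -> Y = 1.603 ✓
  Q = 2.222 -> Y = 1.491 ✓
All samples match this transformation.

(b) sqrt(|Q|)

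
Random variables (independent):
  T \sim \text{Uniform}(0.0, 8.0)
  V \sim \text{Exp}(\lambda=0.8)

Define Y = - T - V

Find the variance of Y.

For independent RVs: Var(aX + bY) = a²Var(X) + b²Var(Y)
Var(T) = 5.3333333
Var(V) = 1.5625
Var(Y) = (-1)²*5.3333333 + (-1)²*1.5625
= 1*5.3333333 + 1*1.5625 = 6.8958333

6.8958333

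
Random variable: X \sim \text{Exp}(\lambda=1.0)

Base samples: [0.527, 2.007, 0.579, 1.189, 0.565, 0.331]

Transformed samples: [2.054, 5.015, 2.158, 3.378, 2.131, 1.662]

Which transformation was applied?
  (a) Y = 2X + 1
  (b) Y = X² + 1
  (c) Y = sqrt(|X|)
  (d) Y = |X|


Checking option (a) Y = 2X + 1:
  X = 0.527 -> Y = 2.054 ✓
  X = 2.007 -> Y = 5.015 ✓
  X = 0.579 -> Y = 2.158 ✓
All samples match this transformation.

(a) 2X + 1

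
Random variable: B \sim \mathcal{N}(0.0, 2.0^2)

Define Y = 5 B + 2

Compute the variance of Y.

For Y = aB + b: Var(Y) = a² * Var(B)
Var(B) = 2.0^2 = 4
Var(Y) = 5² * 4 = 25 * 4 = 100

100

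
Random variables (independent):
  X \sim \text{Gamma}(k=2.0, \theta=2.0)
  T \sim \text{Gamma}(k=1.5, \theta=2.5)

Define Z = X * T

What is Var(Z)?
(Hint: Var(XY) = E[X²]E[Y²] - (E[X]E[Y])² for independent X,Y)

Var(XY) = E[X²]E[Y²] - (E[X]E[Y])²
E[X] = 4, Var(X) = 8
E[T] = 3.75, Var(T) = 9.375
E[X²] = 8 + 4² = 24
E[T²] = 9.375 + 3.75² = 23.4375
Var(Z) = 24*23.4375 - (4*3.75)²
= 562.5 - 225 = 337.5

337.5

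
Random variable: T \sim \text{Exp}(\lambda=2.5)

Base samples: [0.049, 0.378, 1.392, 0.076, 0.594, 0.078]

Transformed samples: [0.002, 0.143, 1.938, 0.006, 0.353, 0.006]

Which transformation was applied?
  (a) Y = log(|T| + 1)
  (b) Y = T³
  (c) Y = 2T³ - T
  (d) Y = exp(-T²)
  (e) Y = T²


Checking option (e) Y = T²:
  T = 0.049 -> Y = 0.002 ✓
  T = 0.378 -> Y = 0.143 ✓
  T = 1.392 -> Y = 1.938 ✓
All samples match this transformation.

(e) T²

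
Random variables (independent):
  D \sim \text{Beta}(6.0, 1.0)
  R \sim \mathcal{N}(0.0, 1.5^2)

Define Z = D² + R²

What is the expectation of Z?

E[Z] = E[D²] + E[R²]
E[D²] = Var(D) + E[D]² = 0.015306122 + 0.73469388 = 0.75
E[R²] = Var(R) + E[R]² = 2.25 + 0 = 2.25
E[Z] = 0.75 + 2.25 = 3

3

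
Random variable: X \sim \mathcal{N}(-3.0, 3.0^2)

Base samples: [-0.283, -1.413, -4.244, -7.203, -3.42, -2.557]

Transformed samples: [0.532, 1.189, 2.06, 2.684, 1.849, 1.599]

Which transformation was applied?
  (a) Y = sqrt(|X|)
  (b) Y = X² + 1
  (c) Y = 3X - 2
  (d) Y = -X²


Checking option (a) Y = sqrt(|X|):
  X = -0.283 -> Y = 0.532 ✓
  X = -1.413 -> Y = 1.189 ✓
  X = -4.244 -> Y = 2.06 ✓
All samples match this transformation.

(a) sqrt(|X|)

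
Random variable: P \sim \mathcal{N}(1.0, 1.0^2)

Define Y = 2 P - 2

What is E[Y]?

For Y = 2P - 2:
E[Y] = 2 * E[P] - 2
E[P] = 1.0 = 1
E[Y] = 2 * 1 - 2 = 0

0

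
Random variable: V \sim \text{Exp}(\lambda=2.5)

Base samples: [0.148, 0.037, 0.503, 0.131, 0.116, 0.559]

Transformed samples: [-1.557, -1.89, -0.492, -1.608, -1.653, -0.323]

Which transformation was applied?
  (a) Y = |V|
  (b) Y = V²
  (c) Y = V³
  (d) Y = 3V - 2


Checking option (d) Y = 3V - 2:
  V = 0.148 -> Y = -1.557 ✓
  V = 0.037 -> Y = -1.89 ✓
  V = 0.503 -> Y = -0.492 ✓
All samples match this transformation.

(d) 3V - 2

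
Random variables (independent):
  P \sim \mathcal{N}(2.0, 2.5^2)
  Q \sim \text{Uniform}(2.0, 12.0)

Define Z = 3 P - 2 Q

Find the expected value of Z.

E[Z] = 3*E[P] - 2*E[Q]
E[P] = 2
E[Q] = 7
E[Z] = 3*2 - 2*7 = -8

-8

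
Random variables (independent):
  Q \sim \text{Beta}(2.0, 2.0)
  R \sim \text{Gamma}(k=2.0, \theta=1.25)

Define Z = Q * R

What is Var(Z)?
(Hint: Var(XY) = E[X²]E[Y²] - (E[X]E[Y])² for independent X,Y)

Var(XY) = E[X²]E[Y²] - (E[X]E[Y])²
E[Q] = 0.5, Var(Q) = 0.05
E[R] = 2.5, Var(R) = 3.125
E[Q²] = 0.05 + 0.5² = 0.3
E[R²] = 3.125 + 2.5² = 9.375
Var(Z) = 0.3*9.375 - (0.5*2.5)²
= 2.8125 - 1.5625 = 1.25

1.25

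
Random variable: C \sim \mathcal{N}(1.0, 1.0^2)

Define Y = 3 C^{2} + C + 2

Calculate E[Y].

E[Y] = 3*E[C²] + 1*E[C] + 2
E[C] = 1
E[C²] = Var(C) + (E[C])² = 1 + 1 = 2
E[Y] = 3*2 + 1*1 + 2 = 9

9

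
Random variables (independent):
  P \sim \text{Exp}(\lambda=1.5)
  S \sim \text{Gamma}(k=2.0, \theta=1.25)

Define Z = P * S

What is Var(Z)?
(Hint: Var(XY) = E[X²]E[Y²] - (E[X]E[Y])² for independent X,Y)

Var(XY) = E[X²]E[Y²] - (E[X]E[Y])²
E[P] = 0.66666667, Var(P) = 0.44444444
E[S] = 2.5, Var(S) = 3.125
E[P²] = 0.44444444 + 0.66666667² = 0.88888889
E[S²] = 3.125 + 2.5² = 9.375
Var(Z) = 0.88888889*9.375 - (0.66666667*2.5)²
= 8.3333333 - 2.7777778 = 5.5555556

5.5555556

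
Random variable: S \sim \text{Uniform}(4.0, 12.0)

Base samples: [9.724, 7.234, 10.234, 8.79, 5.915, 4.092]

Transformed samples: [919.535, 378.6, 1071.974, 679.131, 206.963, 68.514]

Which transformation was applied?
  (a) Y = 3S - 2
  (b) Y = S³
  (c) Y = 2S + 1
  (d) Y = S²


Checking option (b) Y = S³:
  S = 9.724 -> Y = 919.535 ✓
  S = 7.234 -> Y = 378.6 ✓
  S = 10.234 -> Y = 1071.974 ✓
All samples match this transformation.

(b) S³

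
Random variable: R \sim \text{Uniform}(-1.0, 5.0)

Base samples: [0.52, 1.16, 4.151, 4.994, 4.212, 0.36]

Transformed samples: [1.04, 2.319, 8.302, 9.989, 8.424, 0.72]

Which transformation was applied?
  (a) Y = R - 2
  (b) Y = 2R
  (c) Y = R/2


Checking option (b) Y = 2R:
  R = 0.52 -> Y = 1.04 ✓
  R = 1.16 -> Y = 2.319 ✓
  R = 4.151 -> Y = 8.302 ✓
All samples match this transformation.

(b) 2R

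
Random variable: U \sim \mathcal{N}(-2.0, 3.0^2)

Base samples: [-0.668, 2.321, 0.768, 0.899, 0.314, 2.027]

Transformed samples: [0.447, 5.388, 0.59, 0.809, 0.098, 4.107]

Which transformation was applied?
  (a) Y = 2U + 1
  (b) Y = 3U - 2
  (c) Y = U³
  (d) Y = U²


Checking option (d) Y = U²:
  U = -0.668 -> Y = 0.447 ✓
  U = 2.321 -> Y = 5.388 ✓
  U = 0.768 -> Y = 0.59 ✓
All samples match this transformation.

(d) U²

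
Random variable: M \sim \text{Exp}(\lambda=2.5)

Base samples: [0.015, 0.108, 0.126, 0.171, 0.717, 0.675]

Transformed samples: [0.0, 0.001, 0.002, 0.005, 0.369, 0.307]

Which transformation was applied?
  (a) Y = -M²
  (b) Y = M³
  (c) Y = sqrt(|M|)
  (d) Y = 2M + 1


Checking option (b) Y = M³:
  M = 0.015 -> Y = 0.0 ✓
  M = 0.108 -> Y = 0.001 ✓
  M = 0.126 -> Y = 0.002 ✓
All samples match this transformation.

(b) M³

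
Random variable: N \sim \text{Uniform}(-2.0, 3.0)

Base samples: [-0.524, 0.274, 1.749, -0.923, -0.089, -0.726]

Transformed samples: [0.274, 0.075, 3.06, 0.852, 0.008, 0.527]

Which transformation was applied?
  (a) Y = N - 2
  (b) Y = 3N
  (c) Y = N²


Checking option (c) Y = N²:
  N = -0.524 -> Y = 0.274 ✓
  N = 0.274 -> Y = 0.075 ✓
  N = 1.749 -> Y = 3.06 ✓
All samples match this transformation.

(c) N²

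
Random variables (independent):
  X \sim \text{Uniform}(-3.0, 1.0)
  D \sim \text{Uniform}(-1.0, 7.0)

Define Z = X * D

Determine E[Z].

For independent RVs: E[XY] = E[X]*E[Y]
E[X] = -1
E[D] = 3
E[Z] = -1 * 3 = -3

-3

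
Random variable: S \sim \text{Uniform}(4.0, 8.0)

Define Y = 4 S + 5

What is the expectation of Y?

For Y = 4S + 5:
E[Y] = 4 * E[S] + 5
E[S] = (4 + 8)/2 = 6
E[Y] = 4 * 6 + 5 = 29

29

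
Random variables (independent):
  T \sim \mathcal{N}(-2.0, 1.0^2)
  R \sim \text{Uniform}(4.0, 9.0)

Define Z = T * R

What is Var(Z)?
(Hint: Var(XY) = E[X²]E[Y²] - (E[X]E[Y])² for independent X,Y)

Var(XY) = E[X²]E[Y²] - (E[X]E[Y])²
E[T] = -2, Var(T) = 1
E[R] = 6.5, Var(R) = 2.0833333
E[T²] = 1 + (-2)² = 5
E[R²] = 2.0833333 + 6.5² = 44.333333
Var(Z) = 5*44.333333 - (-2*6.5)²
= 221.66667 - 169 = 52.666667

52.666667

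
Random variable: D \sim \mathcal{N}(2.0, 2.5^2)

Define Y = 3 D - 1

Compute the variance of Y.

For Y = aD + b: Var(Y) = a² * Var(D)
Var(D) = 2.5^2 = 6.25
Var(Y) = 3² * 6.25 = 9 * 6.25 = 56.25

56.25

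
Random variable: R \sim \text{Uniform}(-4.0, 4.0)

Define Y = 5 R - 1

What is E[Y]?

For Y = 5R - 1:
E[Y] = 5 * E[R] - 1
E[R] = (-4 + 4)/2 = 0
E[Y] = 5 * 0 - 1 = -1

-1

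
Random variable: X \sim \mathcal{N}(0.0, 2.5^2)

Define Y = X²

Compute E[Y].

Using E[X²] = Var(X) + (E[X])²:
E[X] = 0
Var(X) = 2.5^2 = 6.25
E[X²] = 6.25 + 0² = 6.25 + 0 = 6.25

6.25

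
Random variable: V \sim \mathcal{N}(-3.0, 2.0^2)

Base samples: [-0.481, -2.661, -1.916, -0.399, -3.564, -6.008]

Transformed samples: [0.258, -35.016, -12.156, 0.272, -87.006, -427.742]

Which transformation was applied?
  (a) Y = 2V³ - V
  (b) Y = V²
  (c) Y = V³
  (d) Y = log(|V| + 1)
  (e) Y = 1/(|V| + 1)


Checking option (a) Y = 2V³ - V:
  V = -0.481 -> Y = 0.258 ✓
  V = -2.661 -> Y = -35.016 ✓
  V = -1.916 -> Y = -12.156 ✓
All samples match this transformation.

(a) 2V³ - V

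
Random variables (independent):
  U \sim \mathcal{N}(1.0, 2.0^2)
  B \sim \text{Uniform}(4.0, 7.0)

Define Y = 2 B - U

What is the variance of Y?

For independent RVs: Var(aX + bY) = a²Var(X) + b²Var(Y)
Var(U) = 4
Var(B) = 0.75
Var(Y) = (-1)²*4 + 2²*0.75
= 1*4 + 4*0.75 = 7

7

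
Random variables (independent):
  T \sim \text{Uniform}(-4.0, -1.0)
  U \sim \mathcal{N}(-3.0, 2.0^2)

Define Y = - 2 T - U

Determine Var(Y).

For independent RVs: Var(aX + bY) = a²Var(X) + b²Var(Y)
Var(T) = 0.75
Var(U) = 4
Var(Y) = (-2)²*0.75 + (-1)²*4
= 4*0.75 + 1*4 = 7

7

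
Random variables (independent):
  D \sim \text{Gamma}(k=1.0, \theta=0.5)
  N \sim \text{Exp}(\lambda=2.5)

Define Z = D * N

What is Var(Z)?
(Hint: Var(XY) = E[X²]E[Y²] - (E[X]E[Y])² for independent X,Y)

Var(XY) = E[X²]E[Y²] - (E[X]E[Y])²
E[D] = 0.5, Var(D) = 0.25
E[N] = 0.4, Var(N) = 0.16
E[D²] = 0.25 + 0.5² = 0.5
E[N²] = 0.16 + 0.4² = 0.32
Var(Z) = 0.5*0.32 - (0.5*0.4)²
= 0.16 - 0.04 = 0.12

0.12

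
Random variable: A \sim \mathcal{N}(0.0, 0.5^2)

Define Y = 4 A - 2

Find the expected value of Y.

For Y = 4A - 2:
E[Y] = 4 * E[A] - 2
E[A] = 0.0 = 0
E[Y] = 4 * 0 - 2 = -2

-2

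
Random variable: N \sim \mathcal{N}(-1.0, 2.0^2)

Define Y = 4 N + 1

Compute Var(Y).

For Y = aN + b: Var(Y) = a² * Var(N)
Var(N) = 2.0^2 = 4
Var(Y) = 4² * 4 = 16 * 4 = 64

64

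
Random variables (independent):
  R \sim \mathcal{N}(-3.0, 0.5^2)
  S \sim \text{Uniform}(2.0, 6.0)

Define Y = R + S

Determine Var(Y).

For independent RVs: Var(aX + bY) = a²Var(X) + b²Var(Y)
Var(R) = 0.25
Var(S) = 1.3333333
Var(Y) = 1²*0.25 + 1²*1.3333333
= 1*0.25 + 1*1.3333333 = 1.5833333

1.5833333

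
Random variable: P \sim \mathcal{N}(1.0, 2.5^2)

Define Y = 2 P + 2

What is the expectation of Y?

For Y = 2P + 2:
E[Y] = 2 * E[P] + 2
E[P] = 1.0 = 1
E[Y] = 2 * 1 + 2 = 4

4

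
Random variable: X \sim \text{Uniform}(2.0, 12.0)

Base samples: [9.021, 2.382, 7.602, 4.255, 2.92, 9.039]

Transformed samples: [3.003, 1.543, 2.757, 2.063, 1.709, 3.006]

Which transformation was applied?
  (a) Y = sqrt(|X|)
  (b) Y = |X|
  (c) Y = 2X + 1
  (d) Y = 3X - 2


Checking option (a) Y = sqrt(|X|):
  X = 9.021 -> Y = 3.003 ✓
  X = 2.382 -> Y = 1.543 ✓
  X = 7.602 -> Y = 2.757 ✓
All samples match this transformation.

(a) sqrt(|X|)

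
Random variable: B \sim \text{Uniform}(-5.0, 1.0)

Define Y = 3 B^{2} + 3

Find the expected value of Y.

E[Y] = 3*E[B²] + 3
E[B] = -2
E[B²] = Var(B) + (E[B])² = 3 + 4 = 7
E[Y] = 3*7 + 3 = 24

24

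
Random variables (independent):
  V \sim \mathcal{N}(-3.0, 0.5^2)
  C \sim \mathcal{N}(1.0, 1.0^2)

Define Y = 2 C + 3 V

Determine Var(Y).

For independent RVs: Var(aX + bY) = a²Var(X) + b²Var(Y)
Var(V) = 0.25
Var(C) = 1
Var(Y) = 3²*0.25 + 2²*1
= 9*0.25 + 4*1 = 6.25

6.25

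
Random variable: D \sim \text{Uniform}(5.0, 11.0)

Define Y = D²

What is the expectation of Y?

Using E[X²] = Var(X) + (E[X])²:
E[D] = 8
Var(D) = (11 - 5)^2/12 = 3
E[D²] = 3 + 8² = 3 + 64 = 67

67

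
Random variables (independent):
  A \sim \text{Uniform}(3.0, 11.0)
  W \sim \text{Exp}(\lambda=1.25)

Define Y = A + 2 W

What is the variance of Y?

For independent RVs: Var(aX + bY) = a²Var(X) + b²Var(Y)
Var(A) = 5.3333333
Var(W) = 0.64
Var(Y) = 1²*5.3333333 + 2²*0.64
= 1*5.3333333 + 4*0.64 = 7.8933333

7.8933333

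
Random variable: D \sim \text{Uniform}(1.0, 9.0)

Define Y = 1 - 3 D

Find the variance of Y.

For Y = aD + b: Var(Y) = a² * Var(D)
Var(D) = (9 - 1)^2/12 = 5.3333333
Var(Y) = (-3)² * 5.3333333 = 9 * 5.3333333 = 48

48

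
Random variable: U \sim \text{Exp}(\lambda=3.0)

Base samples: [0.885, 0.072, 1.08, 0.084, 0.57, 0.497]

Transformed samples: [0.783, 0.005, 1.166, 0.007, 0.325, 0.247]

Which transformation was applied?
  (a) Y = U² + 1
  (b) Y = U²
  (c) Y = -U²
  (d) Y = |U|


Checking option (b) Y = U²:
  U = 0.885 -> Y = 0.783 ✓
  U = 0.072 -> Y = 0.005 ✓
  U = 1.08 -> Y = 1.166 ✓
All samples match this transformation.

(b) U²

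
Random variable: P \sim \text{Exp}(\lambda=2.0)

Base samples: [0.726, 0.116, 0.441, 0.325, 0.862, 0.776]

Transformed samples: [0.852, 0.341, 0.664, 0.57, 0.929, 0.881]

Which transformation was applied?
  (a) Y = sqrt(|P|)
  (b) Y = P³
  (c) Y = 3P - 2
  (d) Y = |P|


Checking option (a) Y = sqrt(|P|):
  P = 0.726 -> Y = 0.852 ✓
  P = 0.116 -> Y = 0.341 ✓
  P = 0.441 -> Y = 0.664 ✓
All samples match this transformation.

(a) sqrt(|P|)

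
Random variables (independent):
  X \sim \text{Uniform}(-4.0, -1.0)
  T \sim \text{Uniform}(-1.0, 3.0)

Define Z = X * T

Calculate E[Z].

For independent RVs: E[XY] = E[X]*E[Y]
E[X] = -2.5
E[T] = 1
E[Z] = -2.5 * 1 = -2.5

-2.5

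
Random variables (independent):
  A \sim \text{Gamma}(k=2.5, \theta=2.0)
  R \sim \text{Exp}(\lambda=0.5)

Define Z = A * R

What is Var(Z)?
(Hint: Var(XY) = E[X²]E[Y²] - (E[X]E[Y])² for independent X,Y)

Var(XY) = E[X²]E[Y²] - (E[X]E[Y])²
E[A] = 5, Var(A) = 10
E[R] = 2, Var(R) = 4
E[A²] = 10 + 5² = 35
E[R²] = 4 + 2² = 8
Var(Z) = 35*8 - (5*2)²
= 280 - 100 = 180

180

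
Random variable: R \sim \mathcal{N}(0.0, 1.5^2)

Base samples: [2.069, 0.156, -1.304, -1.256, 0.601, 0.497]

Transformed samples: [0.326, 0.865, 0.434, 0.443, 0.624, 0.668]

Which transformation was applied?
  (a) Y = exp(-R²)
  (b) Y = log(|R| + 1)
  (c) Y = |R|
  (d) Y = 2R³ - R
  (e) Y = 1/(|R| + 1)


Checking option (e) Y = 1/(|R| + 1):
  R = 2.069 -> Y = 0.326 ✓
  R = 0.156 -> Y = 0.865 ✓
  R = -1.304 -> Y = 0.434 ✓
All samples match this transformation.

(e) 1/(|R| + 1)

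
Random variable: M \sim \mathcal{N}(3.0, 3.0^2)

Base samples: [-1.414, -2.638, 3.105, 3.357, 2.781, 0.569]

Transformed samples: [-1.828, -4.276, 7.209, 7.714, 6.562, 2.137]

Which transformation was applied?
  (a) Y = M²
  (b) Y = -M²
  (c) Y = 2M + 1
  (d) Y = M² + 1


Checking option (c) Y = 2M + 1:
  M = -1.414 -> Y = -1.828 ✓
  M = -2.638 -> Y = -4.276 ✓
  M = 3.105 -> Y = 7.209 ✓
All samples match this transformation.

(c) 2M + 1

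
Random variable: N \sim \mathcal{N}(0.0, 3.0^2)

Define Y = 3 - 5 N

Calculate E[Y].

For Y = -5N + 3:
E[Y] = -5 * E[N] + 3
E[N] = 0.0 = 0
E[Y] = -5 * 0 + 3 = 3

3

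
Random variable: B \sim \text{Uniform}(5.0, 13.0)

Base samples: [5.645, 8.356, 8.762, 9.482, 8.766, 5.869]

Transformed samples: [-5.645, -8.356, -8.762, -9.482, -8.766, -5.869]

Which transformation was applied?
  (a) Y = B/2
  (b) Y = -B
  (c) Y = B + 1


Checking option (b) Y = -B:
  B = 5.645 -> Y = -5.645 ✓
  B = 8.356 -> Y = -8.356 ✓
  B = 8.762 -> Y = -8.762 ✓
All samples match this transformation.

(b) -B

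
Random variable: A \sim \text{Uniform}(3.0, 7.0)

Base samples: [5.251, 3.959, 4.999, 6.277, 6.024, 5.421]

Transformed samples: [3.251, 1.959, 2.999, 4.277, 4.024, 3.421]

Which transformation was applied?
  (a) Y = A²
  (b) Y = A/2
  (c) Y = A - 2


Checking option (c) Y = A - 2:
  A = 5.251 -> Y = 3.251 ✓
  A = 3.959 -> Y = 1.959 ✓
  A = 4.999 -> Y = 2.999 ✓
All samples match this transformation.

(c) A - 2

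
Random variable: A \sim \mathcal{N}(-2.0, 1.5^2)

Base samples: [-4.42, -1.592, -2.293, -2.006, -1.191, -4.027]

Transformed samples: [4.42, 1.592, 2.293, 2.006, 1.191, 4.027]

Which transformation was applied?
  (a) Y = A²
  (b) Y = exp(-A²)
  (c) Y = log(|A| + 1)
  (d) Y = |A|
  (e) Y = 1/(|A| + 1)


Checking option (d) Y = |A|:
  A = -4.42 -> Y = 4.42 ✓
  A = -1.592 -> Y = 1.592 ✓
  A = -2.293 -> Y = 2.293 ✓
All samples match this transformation.

(d) |A|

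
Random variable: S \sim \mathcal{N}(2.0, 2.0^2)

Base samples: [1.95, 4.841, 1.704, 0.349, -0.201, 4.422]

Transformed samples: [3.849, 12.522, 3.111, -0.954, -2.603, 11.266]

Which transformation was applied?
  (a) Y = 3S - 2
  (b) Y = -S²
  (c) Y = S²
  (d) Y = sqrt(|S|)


Checking option (a) Y = 3S - 2:
  S = 1.95 -> Y = 3.849 ✓
  S = 4.841 -> Y = 12.522 ✓
  S = 1.704 -> Y = 3.111 ✓
All samples match this transformation.

(a) 3S - 2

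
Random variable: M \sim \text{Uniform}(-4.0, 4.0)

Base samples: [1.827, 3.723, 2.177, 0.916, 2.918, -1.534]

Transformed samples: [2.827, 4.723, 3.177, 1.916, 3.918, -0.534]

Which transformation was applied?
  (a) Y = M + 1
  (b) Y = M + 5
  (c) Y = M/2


Checking option (a) Y = M + 1:
  M = 1.827 -> Y = 2.827 ✓
  M = 3.723 -> Y = 4.723 ✓
  M = 2.177 -> Y = 3.177 ✓
All samples match this transformation.

(a) M + 1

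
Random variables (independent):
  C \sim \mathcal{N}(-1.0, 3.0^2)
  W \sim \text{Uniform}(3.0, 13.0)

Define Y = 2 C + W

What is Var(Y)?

For independent RVs: Var(aX + bY) = a²Var(X) + b²Var(Y)
Var(C) = 9
Var(W) = 8.3333333
Var(Y) = 2²*9 + 1²*8.3333333
= 4*9 + 1*8.3333333 = 44.333333

44.333333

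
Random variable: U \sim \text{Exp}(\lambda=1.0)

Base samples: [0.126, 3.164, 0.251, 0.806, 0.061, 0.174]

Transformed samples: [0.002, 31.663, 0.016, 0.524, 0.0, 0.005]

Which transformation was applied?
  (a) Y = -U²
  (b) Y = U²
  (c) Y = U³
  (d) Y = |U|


Checking option (c) Y = U³:
  U = 0.126 -> Y = 0.002 ✓
  U = 3.164 -> Y = 31.663 ✓
  U = 0.251 -> Y = 0.016 ✓
All samples match this transformation.

(c) U³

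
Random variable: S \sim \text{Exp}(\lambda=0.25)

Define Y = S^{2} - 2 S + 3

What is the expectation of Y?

E[Y] = 1*E[S²] - 2*E[S] + 3
E[S] = 4
E[S²] = Var(S) + (E[S])² = 16 + 16 = 32
E[Y] = 1*32 - 2*4 + 3 = 27

27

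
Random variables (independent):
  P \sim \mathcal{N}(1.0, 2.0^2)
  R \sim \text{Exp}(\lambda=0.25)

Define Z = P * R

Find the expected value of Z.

For independent RVs: E[XY] = E[X]*E[Y]
E[P] = 1
E[R] = 4
E[Z] = 1 * 4 = 4

4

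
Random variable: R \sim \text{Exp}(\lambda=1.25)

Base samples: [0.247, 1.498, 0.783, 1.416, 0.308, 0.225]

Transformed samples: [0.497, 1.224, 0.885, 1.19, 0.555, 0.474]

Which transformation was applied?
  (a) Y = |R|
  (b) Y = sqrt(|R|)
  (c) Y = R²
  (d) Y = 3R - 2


Checking option (b) Y = sqrt(|R|):
  R = 0.247 -> Y = 0.497 ✓
  R = 1.498 -> Y = 1.224 ✓
  R = 0.783 -> Y = 0.885 ✓
All samples match this transformation.

(b) sqrt(|R|)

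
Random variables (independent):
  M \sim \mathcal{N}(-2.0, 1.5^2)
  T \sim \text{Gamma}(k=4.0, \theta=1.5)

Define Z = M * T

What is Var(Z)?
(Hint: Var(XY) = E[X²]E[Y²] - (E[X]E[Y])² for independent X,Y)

Var(XY) = E[X²]E[Y²] - (E[X]E[Y])²
E[M] = -2, Var(M) = 2.25
E[T] = 6, Var(T) = 9
E[M²] = 2.25 + (-2)² = 6.25
E[T²] = 9 + 6² = 45
Var(Z) = 6.25*45 - (-2*6)²
= 281.25 - 144 = 137.25

137.25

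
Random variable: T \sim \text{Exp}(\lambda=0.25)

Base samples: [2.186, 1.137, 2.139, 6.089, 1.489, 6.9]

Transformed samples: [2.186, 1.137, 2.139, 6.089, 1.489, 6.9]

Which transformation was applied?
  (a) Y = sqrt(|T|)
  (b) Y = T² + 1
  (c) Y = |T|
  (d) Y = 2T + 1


Checking option (c) Y = |T|:
  T = 2.186 -> Y = 2.186 ✓
  T = 1.137 -> Y = 1.137 ✓
  T = 2.139 -> Y = 2.139 ✓
All samples match this transformation.

(c) |T|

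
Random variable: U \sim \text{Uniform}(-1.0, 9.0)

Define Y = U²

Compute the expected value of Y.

Using E[X²] = Var(X) + (E[X])²:
E[U] = 4
Var(U) = (9 + 1)^2/12 = 8.3333333
E[U²] = 8.3333333 + 4² = 8.3333333 + 16 = 24.333333

24.333333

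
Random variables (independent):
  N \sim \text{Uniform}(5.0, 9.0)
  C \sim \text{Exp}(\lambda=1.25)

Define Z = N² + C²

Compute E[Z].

E[Z] = E[N²] + E[C²]
E[N²] = Var(N) + E[N]² = 1.3333333 + 49 = 50.333333
E[C²] = Var(C) + E[C]² = 0.64 + 0.64 = 1.28
E[Z] = 50.333333 + 1.28 = 51.613333

51.613333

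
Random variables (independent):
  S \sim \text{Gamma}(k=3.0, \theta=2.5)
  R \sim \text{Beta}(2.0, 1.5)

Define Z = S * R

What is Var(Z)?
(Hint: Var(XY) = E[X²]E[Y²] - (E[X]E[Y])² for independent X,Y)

Var(XY) = E[X²]E[Y²] - (E[X]E[Y])²
E[S] = 7.5, Var(S) = 18.75
E[R] = 0.57142857, Var(R) = 0.054421769
E[S²] = 18.75 + 7.5² = 75
E[R²] = 0.054421769 + 0.57142857² = 0.38095238
Var(Z) = 75*0.38095238 - (7.5*0.57142857)²
= 28.571429 - 18.367347 = 10.204082

10.204082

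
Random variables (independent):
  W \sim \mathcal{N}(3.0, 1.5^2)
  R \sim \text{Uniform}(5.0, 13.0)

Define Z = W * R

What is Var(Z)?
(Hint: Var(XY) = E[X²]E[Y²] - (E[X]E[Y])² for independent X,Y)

Var(XY) = E[X²]E[Y²] - (E[X]E[Y])²
E[W] = 3, Var(W) = 2.25
E[R] = 9, Var(R) = 5.3333333
E[W²] = 2.25 + 3² = 11.25
E[R²] = 5.3333333 + 9² = 86.333333
Var(Z) = 11.25*86.333333 - (3*9)²
= 971.25 - 729 = 242.25

242.25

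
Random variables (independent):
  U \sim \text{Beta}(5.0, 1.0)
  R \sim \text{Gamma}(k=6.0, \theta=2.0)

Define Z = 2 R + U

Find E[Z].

E[Z] = 1*E[U] + 2*E[R]
E[U] = 0.83333333
E[R] = 12
E[Z] = 1*0.83333333 + 2*12 = 24.833333

24.833333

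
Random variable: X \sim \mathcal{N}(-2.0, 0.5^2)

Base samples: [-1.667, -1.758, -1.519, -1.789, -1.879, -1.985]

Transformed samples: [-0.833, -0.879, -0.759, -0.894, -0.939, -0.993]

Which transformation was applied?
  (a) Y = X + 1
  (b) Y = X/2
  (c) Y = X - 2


Checking option (b) Y = X/2:
  X = -1.667 -> Y = -0.833 ✓
  X = -1.758 -> Y = -0.879 ✓
  X = -1.519 -> Y = -0.759 ✓
All samples match this transformation.

(b) X/2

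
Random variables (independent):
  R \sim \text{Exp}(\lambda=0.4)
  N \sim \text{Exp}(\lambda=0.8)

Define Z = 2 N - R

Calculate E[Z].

E[Z] = -1*E[R] + 2*E[N]
E[R] = 2.5
E[N] = 1.25
E[Z] = -1*2.5 + 2*1.25 = 0

0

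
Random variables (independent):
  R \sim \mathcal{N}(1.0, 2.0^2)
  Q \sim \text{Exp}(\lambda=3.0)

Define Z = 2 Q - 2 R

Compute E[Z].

E[Z] = -2*E[R] + 2*E[Q]
E[R] = 1
E[Q] = 0.33333333
E[Z] = -2*1 + 2*0.33333333 = -1.3333333

-1.3333333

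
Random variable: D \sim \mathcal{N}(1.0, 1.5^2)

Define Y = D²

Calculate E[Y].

Using E[X²] = Var(X) + (E[X])²:
E[D] = 1
Var(D) = 1.5^2 = 2.25
E[D²] = 2.25 + 1² = 2.25 + 1 = 3.25

3.25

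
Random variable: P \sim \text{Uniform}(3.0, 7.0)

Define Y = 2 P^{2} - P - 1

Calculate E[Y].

E[Y] = 2*E[P²] - 1*E[P] - 1
E[P] = 5
E[P²] = Var(P) + (E[P])² = 1.3333333 + 25 = 26.333333
E[Y] = 2*26.333333 - 1*5 - 1 = 46.666667

46.666667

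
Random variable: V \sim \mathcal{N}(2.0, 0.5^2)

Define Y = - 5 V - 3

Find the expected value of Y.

For Y = -5V - 3:
E[Y] = -5 * E[V] - 3
E[V] = 2.0 = 2
E[Y] = -5 * 2 - 3 = -13

-13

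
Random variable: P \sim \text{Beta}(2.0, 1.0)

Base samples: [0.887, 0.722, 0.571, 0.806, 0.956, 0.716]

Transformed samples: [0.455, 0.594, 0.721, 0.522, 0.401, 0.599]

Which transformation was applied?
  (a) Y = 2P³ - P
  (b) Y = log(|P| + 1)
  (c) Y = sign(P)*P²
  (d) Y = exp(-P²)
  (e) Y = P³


Checking option (d) Y = exp(-P²):
  P = 0.887 -> Y = 0.455 ✓
  P = 0.722 -> Y = 0.594 ✓
  P = 0.571 -> Y = 0.721 ✓
All samples match this transformation.

(d) exp(-P²)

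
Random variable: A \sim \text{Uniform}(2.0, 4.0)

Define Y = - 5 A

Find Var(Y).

For Y = aA + b: Var(Y) = a² * Var(A)
Var(A) = (4 - 2)^2/12 = 0.33333333
Var(Y) = (-5)² * 0.33333333 = 25 * 0.33333333 = 8.3333333

8.3333333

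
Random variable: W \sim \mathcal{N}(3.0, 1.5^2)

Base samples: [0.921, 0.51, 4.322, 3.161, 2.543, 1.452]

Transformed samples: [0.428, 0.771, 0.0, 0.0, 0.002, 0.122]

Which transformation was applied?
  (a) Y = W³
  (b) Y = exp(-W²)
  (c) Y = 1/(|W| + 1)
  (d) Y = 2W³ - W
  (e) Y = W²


Checking option (b) Y = exp(-W²):
  W = 0.921 -> Y = 0.428 ✓
  W = 0.51 -> Y = 0.771 ✓
  W = 4.322 -> Y = 0.0 ✓
All samples match this transformation.

(b) exp(-W²)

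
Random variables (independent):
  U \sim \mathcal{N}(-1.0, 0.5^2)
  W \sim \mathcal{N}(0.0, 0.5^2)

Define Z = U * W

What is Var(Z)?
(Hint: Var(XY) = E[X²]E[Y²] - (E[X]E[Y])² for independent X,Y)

Var(XY) = E[X²]E[Y²] - (E[X]E[Y])²
E[U] = -1, Var(U) = 0.25
E[W] = 0, Var(W) = 0.25
E[U²] = 0.25 + (-1)² = 1.25
E[W²] = 0.25 + 0² = 0.25
Var(Z) = 1.25*0.25 - (-1*0)²
= 0.3125 - 0 = 0.3125

0.3125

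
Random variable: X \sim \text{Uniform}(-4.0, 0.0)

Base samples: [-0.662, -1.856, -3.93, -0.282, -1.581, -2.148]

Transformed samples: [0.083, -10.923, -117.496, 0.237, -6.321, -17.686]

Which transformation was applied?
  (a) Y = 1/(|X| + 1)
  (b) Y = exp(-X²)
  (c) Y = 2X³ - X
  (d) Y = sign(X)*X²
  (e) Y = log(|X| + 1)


Checking option (c) Y = 2X³ - X:
  X = -0.662 -> Y = 0.083 ✓
  X = -1.856 -> Y = -10.923 ✓
  X = -3.93 -> Y = -117.496 ✓
All samples match this transformation.

(c) 2X³ - X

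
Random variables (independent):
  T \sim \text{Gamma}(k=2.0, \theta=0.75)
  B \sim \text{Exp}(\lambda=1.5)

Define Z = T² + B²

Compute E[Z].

E[Z] = E[T²] + E[B²]
E[T²] = Var(T) + E[T]² = 1.125 + 2.25 = 3.375
E[B²] = Var(B) + E[B]² = 0.44444444 + 0.44444444 = 0.88888889
E[Z] = 3.375 + 0.88888889 = 4.2638889

4.2638889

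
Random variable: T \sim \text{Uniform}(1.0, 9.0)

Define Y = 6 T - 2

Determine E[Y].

For Y = 6T - 2:
E[Y] = 6 * E[T] - 2
E[T] = (1 + 9)/2 = 5
E[Y] = 6 * 5 - 2 = 28

28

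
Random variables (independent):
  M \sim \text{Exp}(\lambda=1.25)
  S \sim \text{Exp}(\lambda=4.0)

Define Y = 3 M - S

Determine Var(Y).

For independent RVs: Var(aX + bY) = a²Var(X) + b²Var(Y)
Var(M) = 0.64
Var(S) = 0.0625
Var(Y) = 3²*0.64 + (-1)²*0.0625
= 9*0.64 + 1*0.0625 = 5.8225

5.8225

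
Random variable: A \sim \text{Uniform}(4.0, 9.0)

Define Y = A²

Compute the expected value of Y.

Using E[X²] = Var(X) + (E[X])²:
E[A] = 6.5
Var(A) = (9 - 4)^2/12 = 2.0833333
E[A²] = 2.0833333 + 6.5² = 2.0833333 + 42.25 = 44.333333

44.333333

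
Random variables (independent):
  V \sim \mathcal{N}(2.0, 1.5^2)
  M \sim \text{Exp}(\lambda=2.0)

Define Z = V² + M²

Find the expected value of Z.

E[Z] = E[V²] + E[M²]
E[V²] = Var(V) + E[V]² = 2.25 + 4 = 6.25
E[M²] = Var(M) + E[M]² = 0.25 + 0.25 = 0.5
E[Z] = 6.25 + 0.5 = 6.75

6.75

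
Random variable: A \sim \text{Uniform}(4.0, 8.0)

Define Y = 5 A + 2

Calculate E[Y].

For Y = 5A + 2:
E[Y] = 5 * E[A] + 2
E[A] = (4 + 8)/2 = 6
E[Y] = 5 * 6 + 2 = 32

32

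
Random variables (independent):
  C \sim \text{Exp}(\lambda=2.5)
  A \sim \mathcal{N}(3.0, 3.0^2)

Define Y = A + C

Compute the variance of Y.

For independent RVs: Var(aX + bY) = a²Var(X) + b²Var(Y)
Var(C) = 0.16
Var(A) = 9
Var(Y) = 1²*0.16 + 1²*9
= 1*0.16 + 1*9 = 9.16

9.16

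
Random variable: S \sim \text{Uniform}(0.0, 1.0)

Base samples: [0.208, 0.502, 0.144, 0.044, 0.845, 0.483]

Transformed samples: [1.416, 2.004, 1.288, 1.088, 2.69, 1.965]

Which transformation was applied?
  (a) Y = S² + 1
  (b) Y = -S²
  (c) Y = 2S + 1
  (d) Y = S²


Checking option (c) Y = 2S + 1:
  S = 0.208 -> Y = 1.416 ✓
  S = 0.502 -> Y = 2.004 ✓
  S = 0.144 -> Y = 1.288 ✓
All samples match this transformation.

(c) 2S + 1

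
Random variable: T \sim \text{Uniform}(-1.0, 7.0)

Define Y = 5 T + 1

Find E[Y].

For Y = 5T + 1:
E[Y] = 5 * E[T] + 1
E[T] = (-1 + 7)/2 = 3
E[Y] = 5 * 3 + 1 = 16

16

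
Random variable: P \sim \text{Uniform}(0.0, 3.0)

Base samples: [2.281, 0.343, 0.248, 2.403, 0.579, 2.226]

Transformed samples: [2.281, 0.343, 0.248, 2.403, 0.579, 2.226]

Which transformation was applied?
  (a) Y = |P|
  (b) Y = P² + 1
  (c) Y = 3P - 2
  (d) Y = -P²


Checking option (a) Y = |P|:
  P = 2.281 -> Y = 2.281 ✓
  P = 0.343 -> Y = 0.343 ✓
  P = 0.248 -> Y = 0.248 ✓
All samples match this transformation.

(a) |P|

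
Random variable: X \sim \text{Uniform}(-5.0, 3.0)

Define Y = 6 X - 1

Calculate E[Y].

For Y = 6X - 1:
E[Y] = 6 * E[X] - 1
E[X] = (-5 + 3)/2 = -1
E[Y] = 6 * (-1) - 1 = -7

-7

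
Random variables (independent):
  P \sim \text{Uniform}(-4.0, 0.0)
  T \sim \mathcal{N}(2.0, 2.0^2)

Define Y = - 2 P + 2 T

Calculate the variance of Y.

For independent RVs: Var(aX + bY) = a²Var(X) + b²Var(Y)
Var(P) = 1.3333333
Var(T) = 4
Var(Y) = (-2)²*1.3333333 + 2²*4
= 4*1.3333333 + 4*4 = 21.333333

21.333333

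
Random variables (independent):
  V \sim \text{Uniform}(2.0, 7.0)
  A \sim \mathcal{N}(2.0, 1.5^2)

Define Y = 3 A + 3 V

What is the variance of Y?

For independent RVs: Var(aX + bY) = a²Var(X) + b²Var(Y)
Var(V) = 2.0833333
Var(A) = 2.25
Var(Y) = 3²*2.0833333 + 3²*2.25
= 9*2.0833333 + 9*2.25 = 39

39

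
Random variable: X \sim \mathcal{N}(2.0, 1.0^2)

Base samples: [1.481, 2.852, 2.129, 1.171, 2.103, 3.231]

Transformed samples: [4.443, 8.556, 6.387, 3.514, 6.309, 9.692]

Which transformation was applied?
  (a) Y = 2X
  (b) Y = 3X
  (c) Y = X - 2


Checking option (b) Y = 3X:
  X = 1.481 -> Y = 4.443 ✓
  X = 2.852 -> Y = 8.556 ✓
  X = 2.129 -> Y = 6.387 ✓
All samples match this transformation.

(b) 3X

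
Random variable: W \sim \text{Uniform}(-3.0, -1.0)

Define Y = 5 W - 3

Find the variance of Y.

For Y = aW + b: Var(Y) = a² * Var(W)
Var(W) = (-1 + 3)^2/12 = 0.33333333
Var(Y) = 5² * 0.33333333 = 25 * 0.33333333 = 8.3333333

8.3333333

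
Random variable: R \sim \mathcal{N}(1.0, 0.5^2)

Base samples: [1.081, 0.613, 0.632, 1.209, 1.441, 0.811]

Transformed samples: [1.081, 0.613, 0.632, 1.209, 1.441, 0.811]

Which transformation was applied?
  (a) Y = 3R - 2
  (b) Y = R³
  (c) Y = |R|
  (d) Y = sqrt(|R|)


Checking option (c) Y = |R|:
  R = 1.081 -> Y = 1.081 ✓
  R = 0.613 -> Y = 0.613 ✓
  R = 0.632 -> Y = 0.632 ✓
All samples match this transformation.

(c) |R|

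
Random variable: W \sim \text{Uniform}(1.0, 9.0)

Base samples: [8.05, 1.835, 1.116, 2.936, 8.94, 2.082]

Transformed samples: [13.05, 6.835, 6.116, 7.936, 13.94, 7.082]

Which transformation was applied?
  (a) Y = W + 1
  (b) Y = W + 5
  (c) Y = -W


Checking option (b) Y = W + 5:
  W = 8.05 -> Y = 13.05 ✓
  W = 1.835 -> Y = 6.835 ✓
  W = 1.116 -> Y = 6.116 ✓
All samples match this transformation.

(b) W + 5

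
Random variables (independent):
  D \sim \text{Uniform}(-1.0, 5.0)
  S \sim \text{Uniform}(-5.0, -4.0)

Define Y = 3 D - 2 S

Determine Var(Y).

For independent RVs: Var(aX + bY) = a²Var(X) + b²Var(Y)
Var(D) = 3
Var(S) = 0.083333333
Var(Y) = 3²*3 + (-2)²*0.083333333
= 9*3 + 4*0.083333333 = 27.333333

27.333333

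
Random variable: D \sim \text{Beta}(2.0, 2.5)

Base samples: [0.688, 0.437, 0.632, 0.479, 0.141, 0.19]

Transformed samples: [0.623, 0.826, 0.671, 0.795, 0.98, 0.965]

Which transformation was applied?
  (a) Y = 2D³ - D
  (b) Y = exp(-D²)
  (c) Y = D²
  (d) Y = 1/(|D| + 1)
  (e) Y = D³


Checking option (b) Y = exp(-D²):
  D = 0.688 -> Y = 0.623 ✓
  D = 0.437 -> Y = 0.826 ✓
  D = 0.632 -> Y = 0.671 ✓
All samples match this transformation.

(b) exp(-D²)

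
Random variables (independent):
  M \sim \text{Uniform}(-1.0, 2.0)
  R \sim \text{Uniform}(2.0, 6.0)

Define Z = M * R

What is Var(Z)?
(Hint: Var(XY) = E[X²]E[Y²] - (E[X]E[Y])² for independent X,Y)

Var(XY) = E[X²]E[Y²] - (E[X]E[Y])²
E[M] = 0.5, Var(M) = 0.75
E[R] = 4, Var(R) = 1.3333333
E[M²] = 0.75 + 0.5² = 1
E[R²] = 1.3333333 + 4² = 17.333333
Var(Z) = 1*17.333333 - (0.5*4)²
= 17.333333 - 4 = 13.333333

13.333333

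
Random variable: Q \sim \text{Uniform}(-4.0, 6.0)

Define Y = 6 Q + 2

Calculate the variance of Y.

For Y = aQ + b: Var(Y) = a² * Var(Q)
Var(Q) = (6 + 4)^2/12 = 8.3333333
Var(Y) = 6² * 8.3333333 = 36 * 8.3333333 = 300

300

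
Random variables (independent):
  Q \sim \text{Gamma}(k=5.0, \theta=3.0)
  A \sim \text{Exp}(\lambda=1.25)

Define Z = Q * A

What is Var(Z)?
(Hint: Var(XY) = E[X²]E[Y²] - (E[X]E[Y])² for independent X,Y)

Var(XY) = E[X²]E[Y²] - (E[X]E[Y])²
E[Q] = 15, Var(Q) = 45
E[A] = 0.8, Var(A) = 0.64
E[Q²] = 45 + 15² = 270
E[A²] = 0.64 + 0.8² = 1.28
Var(Z) = 270*1.28 - (15*0.8)²
= 345.6 - 144 = 201.6

201.6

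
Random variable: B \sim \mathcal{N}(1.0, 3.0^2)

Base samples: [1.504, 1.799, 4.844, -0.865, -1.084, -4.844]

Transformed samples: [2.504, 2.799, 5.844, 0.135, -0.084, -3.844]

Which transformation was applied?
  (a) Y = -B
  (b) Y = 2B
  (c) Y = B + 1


Checking option (c) Y = B + 1:
  B = 1.504 -> Y = 2.504 ✓
  B = 1.799 -> Y = 2.799 ✓
  B = 4.844 -> Y = 5.844 ✓
All samples match this transformation.

(c) B + 1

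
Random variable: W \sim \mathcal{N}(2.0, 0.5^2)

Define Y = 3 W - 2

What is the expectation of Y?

For Y = 3W - 2:
E[Y] = 3 * E[W] - 2
E[W] = 2.0 = 2
E[Y] = 3 * 2 - 2 = 4

4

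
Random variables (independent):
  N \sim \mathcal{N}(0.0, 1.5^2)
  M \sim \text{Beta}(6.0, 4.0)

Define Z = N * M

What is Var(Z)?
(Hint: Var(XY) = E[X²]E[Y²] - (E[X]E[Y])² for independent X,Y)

Var(XY) = E[X²]E[Y²] - (E[X]E[Y])²
E[N] = 0, Var(N) = 2.25
E[M] = 0.6, Var(M) = 0.021818182
E[N²] = 2.25 + 0² = 2.25
E[M²] = 0.021818182 + 0.6² = 0.38181818
Var(Z) = 2.25*0.38181818 - (0*0.6)²
= 0.85909091 - 0 = 0.85909091

0.85909091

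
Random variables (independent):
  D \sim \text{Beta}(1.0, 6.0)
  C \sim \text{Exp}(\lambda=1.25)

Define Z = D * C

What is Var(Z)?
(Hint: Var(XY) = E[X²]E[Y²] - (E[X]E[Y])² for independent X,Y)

Var(XY) = E[X²]E[Y²] - (E[X]E[Y])²
E[D] = 0.14285714, Var(D) = 0.015306122
E[C] = 0.8, Var(C) = 0.64
E[D²] = 0.015306122 + 0.14285714² = 0.035714286
E[C²] = 0.64 + 0.8² = 1.28
Var(Z) = 0.035714286*1.28 - (0.14285714*0.8)²
= 0.045714286 - 0.013061224 = 0.032653061

0.032653061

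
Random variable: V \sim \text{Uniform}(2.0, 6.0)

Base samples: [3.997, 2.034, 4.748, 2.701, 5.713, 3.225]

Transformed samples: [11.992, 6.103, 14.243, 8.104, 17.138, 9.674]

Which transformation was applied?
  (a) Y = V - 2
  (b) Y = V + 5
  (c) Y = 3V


Checking option (c) Y = 3V:
  V = 3.997 -> Y = 11.992 ✓
  V = 2.034 -> Y = 6.103 ✓
  V = 4.748 -> Y = 14.243 ✓
All samples match this transformation.

(c) 3V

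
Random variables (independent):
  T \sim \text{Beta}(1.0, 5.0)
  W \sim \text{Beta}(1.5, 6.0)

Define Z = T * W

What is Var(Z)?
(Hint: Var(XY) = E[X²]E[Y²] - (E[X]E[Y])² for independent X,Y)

Var(XY) = E[X²]E[Y²] - (E[X]E[Y])²
E[T] = 0.16666667, Var(T) = 0.01984127
E[W] = 0.2, Var(W) = 0.018823529
E[T²] = 0.01984127 + 0.16666667² = 0.047619048
E[W²] = 0.018823529 + 0.2² = 0.058823529
Var(Z) = 0.047619048*0.058823529 - (0.16666667*0.2)²
= 0.0028011204 - 0.0011111111 = 0.0016900093

0.0016900093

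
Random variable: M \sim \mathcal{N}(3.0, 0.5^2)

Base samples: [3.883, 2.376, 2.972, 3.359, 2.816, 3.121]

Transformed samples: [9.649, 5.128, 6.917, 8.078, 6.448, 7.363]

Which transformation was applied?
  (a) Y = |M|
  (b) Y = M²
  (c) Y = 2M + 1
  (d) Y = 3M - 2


Checking option (d) Y = 3M - 2:
  M = 3.883 -> Y = 9.649 ✓
  M = 2.376 -> Y = 5.128 ✓
  M = 2.972 -> Y = 6.917 ✓
All samples match this transformation.

(d) 3M - 2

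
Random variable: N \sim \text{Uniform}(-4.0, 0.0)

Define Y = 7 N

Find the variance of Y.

For Y = aN + b: Var(Y) = a² * Var(N)
Var(N) = (0 + 4)^2/12 = 1.3333333
Var(Y) = 7² * 1.3333333 = 49 * 1.3333333 = 65.333333

65.333333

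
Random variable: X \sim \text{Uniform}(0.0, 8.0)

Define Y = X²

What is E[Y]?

Using E[X²] = Var(X) + (E[X])²:
E[X] = 4
Var(X) = (8 - 0)^2/12 = 5.3333333
E[X²] = 5.3333333 + 4² = 5.3333333 + 16 = 21.333333

21.333333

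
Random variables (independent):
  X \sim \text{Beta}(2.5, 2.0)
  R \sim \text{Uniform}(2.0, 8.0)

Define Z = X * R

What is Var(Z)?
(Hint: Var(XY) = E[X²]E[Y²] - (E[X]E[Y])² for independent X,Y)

Var(XY) = E[X²]E[Y²] - (E[X]E[Y])²
E[X] = 0.55555556, Var(X) = 0.044893378
E[R] = 5, Var(R) = 3
E[X²] = 0.044893378 + 0.55555556² = 0.35353535
E[R²] = 3 + 5² = 28
Var(Z) = 0.35353535*28 - (0.55555556*5)²
= 9.8989899 - 7.7160494 = 2.1829405

2.1829405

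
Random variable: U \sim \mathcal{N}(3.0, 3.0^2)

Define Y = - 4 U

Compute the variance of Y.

For Y = aU + b: Var(Y) = a² * Var(U)
Var(U) = 3.0^2 = 9
Var(Y) = (-4)² * 9 = 16 * 9 = 144

144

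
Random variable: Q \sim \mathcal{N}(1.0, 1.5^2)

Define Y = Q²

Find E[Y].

Using E[X²] = Var(X) + (E[X])²:
E[Q] = 1
Var(Q) = 1.5^2 = 2.25
E[Q²] = 2.25 + 1² = 2.25 + 1 = 3.25

3.25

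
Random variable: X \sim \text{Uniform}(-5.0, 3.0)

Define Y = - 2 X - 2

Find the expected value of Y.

For Y = -2X - 2:
E[Y] = -2 * E[X] - 2
E[X] = (-5 + 3)/2 = -1
E[Y] = -2 * (-1) - 2 = 0

0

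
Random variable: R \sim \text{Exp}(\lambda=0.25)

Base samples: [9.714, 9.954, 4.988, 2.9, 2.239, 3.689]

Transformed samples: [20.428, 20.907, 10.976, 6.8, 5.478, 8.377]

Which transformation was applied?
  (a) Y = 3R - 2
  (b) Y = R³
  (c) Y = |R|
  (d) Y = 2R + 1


Checking option (d) Y = 2R + 1:
  R = 9.714 -> Y = 20.428 ✓
  R = 9.954 -> Y = 20.907 ✓
  R = 4.988 -> Y = 10.976 ✓
All samples match this transformation.

(d) 2R + 1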